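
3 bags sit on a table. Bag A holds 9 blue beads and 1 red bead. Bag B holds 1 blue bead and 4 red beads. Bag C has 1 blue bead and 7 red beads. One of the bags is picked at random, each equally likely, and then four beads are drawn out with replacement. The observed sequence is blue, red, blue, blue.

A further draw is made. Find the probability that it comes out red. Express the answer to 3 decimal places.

0.172

For each hypothesis, P(data | H) works out to: P(data | bag A) = (9/10)(1/10)(9/10)(9/10) = 0.0729; P(data | bag B) = (1/5)(4/5)(1/5)(1/5) = 0.0064; P(data | bag C) = (1/8)(7/8)(1/8)(1/8) = 0.001709.
The prior-weighted likelihoods are 1/3 · 0.0729 = 0.0243, 1/3 · 0.0064 = 0.0021333, 1/3 · 0.001709 = 0.00056966; these sum to 0.027003.
Normalising, the posterior is P(bag A | data) = 0.8999, P(bag B | data) = 0.079004, P(bag C | data) = 0.021096.
So P(red next | data) = Σ P(red next | H) P(H | data) = (1/10)(0.8999) + (4/5)(0.079004) + (7/8)(0.021096) = 0.17165.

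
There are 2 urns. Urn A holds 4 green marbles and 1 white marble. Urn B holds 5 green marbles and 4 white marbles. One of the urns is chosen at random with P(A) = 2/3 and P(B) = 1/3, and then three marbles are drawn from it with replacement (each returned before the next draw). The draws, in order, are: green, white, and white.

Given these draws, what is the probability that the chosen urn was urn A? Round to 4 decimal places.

The likelihood of the observed sequence under each hypothesis: P(data | urn A) = (4/5)(1/5)(1/5) = 0.032; P(data | urn B) = (5/9)(4/9)(4/9) = 0.10974.
The prior-weighted likelihoods are 2/3 · 0.032 = 0.021333, 1/3 · 0.10974 = 0.03658; these sum to 0.057913.
Therefore the posterior P(urn A | data) = (0.021333) / (0.057913) = 0.36837.

0.3684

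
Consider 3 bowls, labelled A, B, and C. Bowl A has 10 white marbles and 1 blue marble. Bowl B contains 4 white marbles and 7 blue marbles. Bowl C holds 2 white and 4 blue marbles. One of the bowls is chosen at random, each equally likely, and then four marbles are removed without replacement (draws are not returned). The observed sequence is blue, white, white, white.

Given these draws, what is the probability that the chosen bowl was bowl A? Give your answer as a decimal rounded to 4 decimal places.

Under each hypothesis, the probability of the observed sequence is: P(data | bowl A) = (1/11)(10/10)(9/9)(8/8) = 1/11; P(data | bowl B) = (7/11)(4/10)(3/9)(2/8) = 7/330; P(data | bowl C) = (4/6)(2/5)(1/4)(0/3) = 0.
Weighting by the prior gives 1/3 · 1/11 = 1/33, 1/3 · 7/330 = 7/990, 1/3 · 0 = 0; these sum to 37/990.
By Bayes' rule, P(bowl A | data) = (1/33) / (37/990) = 30/37.

0.8108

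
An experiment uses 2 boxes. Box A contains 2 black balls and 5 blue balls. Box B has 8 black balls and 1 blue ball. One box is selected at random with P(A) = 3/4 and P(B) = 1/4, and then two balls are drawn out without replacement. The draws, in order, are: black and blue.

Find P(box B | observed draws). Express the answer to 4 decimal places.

0.1346

Under each hypothesis, the probability of the observed sequence is: P(data | box A) = (2/7)(5/6) = 5/21; P(data | box B) = (8/9)(1/8) = 1/9.
The prior-weighted likelihoods are 3/4 · 5/21 = 5/28, 1/4 · 1/9 = 1/36; summing to 13/63.
So P(box B | data) = (1/36) / (13/63) = 7/52.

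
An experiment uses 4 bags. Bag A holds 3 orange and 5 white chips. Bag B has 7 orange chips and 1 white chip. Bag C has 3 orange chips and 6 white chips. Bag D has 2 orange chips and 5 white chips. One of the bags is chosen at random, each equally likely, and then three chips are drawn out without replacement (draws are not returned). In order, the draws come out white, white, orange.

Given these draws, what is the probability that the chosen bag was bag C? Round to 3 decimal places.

0.326

Compute the likelihood of the observed sequence for each case: P(data | bag A) = (5/8)(4/7)(3/6) = 5/28; P(data | bag B) = (1/8)(0/7) = 0; P(data | bag C) = (6/9)(5/8)(3/7) = 5/28; P(data | bag D) = (5/7)(4/6)(2/5) = 4/21.
The prior-weighted likelihoods are 1/4 · 5/28 = 5/112, 1/4 · 0 = 0, 1/4 · 5/28 = 5/112, 1/4 · 4/21 = 1/21; these sum to 23/168.
By Bayes' rule, P(bag C | data) = (5/112) / (23/168) = 15/46.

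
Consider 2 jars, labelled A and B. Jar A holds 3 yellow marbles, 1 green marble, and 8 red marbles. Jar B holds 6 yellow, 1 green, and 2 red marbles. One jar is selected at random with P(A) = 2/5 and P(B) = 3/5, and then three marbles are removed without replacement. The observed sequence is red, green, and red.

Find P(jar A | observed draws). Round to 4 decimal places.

Under each hypothesis, the probability of the observed sequence is: P(data | jar A) = (8/12)(1/11)(7/10) = 0.042424; P(data | jar B) = (2/9)(1/8)(1/7) = 0.0039683.
Multiplying each by its prior: 2/5 · 0.042424 = 0.01697, 3/5 · 0.0039683 = 0.002381; these sum to 0.019351.
Hence P(jar A | data) = (0.01697) / (0.019351) = 0.87696.

0.8770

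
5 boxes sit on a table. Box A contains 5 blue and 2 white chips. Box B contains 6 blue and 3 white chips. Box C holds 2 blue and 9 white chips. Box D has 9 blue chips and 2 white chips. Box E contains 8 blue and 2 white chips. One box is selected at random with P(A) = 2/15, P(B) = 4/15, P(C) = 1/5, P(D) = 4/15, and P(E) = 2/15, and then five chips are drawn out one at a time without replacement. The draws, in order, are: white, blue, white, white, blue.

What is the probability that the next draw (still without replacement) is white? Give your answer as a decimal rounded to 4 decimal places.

Compute the likelihood of the observed sequence for each case: P(data | box A) = (2/7)(5/6)(1/5)(0/4) = 0; P(data | box B) = (3/9)(6/8)(2/7)(1/6)(5/5) = 0.011905; P(data | box C) = (9/11)(2/10)(8/9)(7/8)(1/7) = 0.018182; P(data | box D) = (2/11)(9/10)(1/9)(0/8) = 0; P(data | box E) = (2/10)(8/9)(1/8)(0/7) = 0.
Weighting by the prior gives 2/15 · 0 = 0, 4/15 · 0.011905 = 0.0031746, 1/5 · 0.018182 = 0.0036364, 4/15 · 0 = 0, 2/15 · 0 = 0; summing to 0.006811.
The posterior is then P(box A | data) = 0, P(box B | data) = 0.4661, P(box C | data) = 0.5339, P(box D | data) = 0, P(box E | data) = 0.
Averaging over the posterior, P(white next | data) = (0)(0.4661) + (1)(0.5339) = 0.5339.

0.5339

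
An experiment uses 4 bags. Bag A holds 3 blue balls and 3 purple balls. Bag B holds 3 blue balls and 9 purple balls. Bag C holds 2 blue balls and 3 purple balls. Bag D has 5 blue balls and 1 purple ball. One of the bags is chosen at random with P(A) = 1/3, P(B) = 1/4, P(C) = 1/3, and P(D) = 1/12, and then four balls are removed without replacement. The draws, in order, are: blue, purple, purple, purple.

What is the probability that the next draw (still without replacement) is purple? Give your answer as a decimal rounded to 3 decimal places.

Under each hypothesis, the probability of the observed sequence is: P(data | bag A) = (3/6)(3/5)(2/4)(1/3) = 1/20; P(data | bag B) = (3/12)(9/11)(8/10)(7/9) = 7/55; P(data | bag C) = (2/5)(3/4)(2/3)(1/2) = 1/10; P(data | bag D) = (5/6)(1/5)(0/4) = 0.
Weighting by the prior gives 1/3 · 1/20 = 1/60, 1/4 · 7/55 = 7/220, 1/3 · 1/10 = 1/30, 1/12 · 0 = 0; with total 9/110.
Normalising, the posterior is P(bag A | data) = 11/54, P(bag B | data) = 7/18, P(bag C | data) = 11/27, P(bag D | data) = 0.
So P(purple next | data) = Σ P(purple next | H) P(H | data) = (0)(11/54) + (3/4)(7/18) + (0)(11/27) = 7/24.

0.292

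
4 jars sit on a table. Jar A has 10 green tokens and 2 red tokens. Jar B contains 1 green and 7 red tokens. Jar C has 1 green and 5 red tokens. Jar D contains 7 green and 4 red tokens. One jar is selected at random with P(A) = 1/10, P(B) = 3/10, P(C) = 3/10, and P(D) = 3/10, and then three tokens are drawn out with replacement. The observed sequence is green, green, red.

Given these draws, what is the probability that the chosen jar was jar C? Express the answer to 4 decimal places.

The likelihood of the observed sequence under each hypothesis: P(data | jar A) = (10/12)(10/12)(2/12) = 0.11574; P(data | jar B) = (1/8)(1/8)(7/8) = 0.013672; P(data | jar C) = (1/6)(1/6)(5/6) = 0.023148; P(data | jar D) = (7/11)(7/11)(4/11) = 0.14726.
The prior-weighted likelihoods are 1/10 · 0.11574 = 0.011574, 3/10 · 0.013672 = 0.0041016, 3/10 · 0.023148 = 0.0069444, 3/10 · 0.14726 = 0.044177; with total 0.066797.
By Bayes' rule, P(jar C | data) = (0.0069444) / (0.066797) = 0.10396.

0.1040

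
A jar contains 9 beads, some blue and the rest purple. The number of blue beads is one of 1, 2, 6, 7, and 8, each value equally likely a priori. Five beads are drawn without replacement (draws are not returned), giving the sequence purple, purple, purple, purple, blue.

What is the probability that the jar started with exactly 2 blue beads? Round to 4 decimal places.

For each hypothesis, P(data | H) works out to: P(data | r = 1) = (8/9)(7/8)(6/7)(5/6)(1/5) = 1/9; P(data | r = 2) = (7/9)(6/8)(5/7)(4/6)(2/5) = 1/9; P(data | r = 6) = (3/9)(2/8)(1/7)(0/6) = 0; P(data | r = 7) = (2/9)(1/8)(0/7) = 0; P(data | r = 8) = (1/9)(0/8) = 0.
The prior-weighted likelihoods are 1/5 · 1/9 = 1/45, 1/5 · 1/9 = 1/45, 1/5 · 0 = 0, 1/5 · 0 = 0, 1/5 · 0 = 0; these sum to 2/45.
Therefore the posterior P(r = 2 | data) = (1/45) / (2/45) = 1/2.

0.5000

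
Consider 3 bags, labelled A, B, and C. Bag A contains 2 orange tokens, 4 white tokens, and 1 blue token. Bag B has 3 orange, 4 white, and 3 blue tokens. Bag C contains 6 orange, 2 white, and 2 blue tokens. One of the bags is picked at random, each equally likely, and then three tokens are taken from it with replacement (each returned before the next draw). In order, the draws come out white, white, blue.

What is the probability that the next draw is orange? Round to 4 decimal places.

Under each hypothesis, the probability of the observed sequence is: P(data | bag A) = (4/7)(4/7)(1/7) = 0.046647; P(data | bag B) = (4/10)(4/10)(3/10) = 0.048; P(data | bag C) = (2/10)(2/10)(2/10) = 0.008.
Weighting by the prior gives 1/3 · 0.046647 = 0.015549, 1/3 · 0.048 = 0.016, 1/3 · 0.008 = 0.0026667; with total 0.034216.
Normalising, the posterior is P(bag A | data) = 0.45444, P(bag B | data) = 0.46762, P(bag C | data) = 0.077937.
Averaging over the posterior, P(orange next | data) = (2/7)(0.45444) + (3/10)(0.46762) + (3/5)(0.077937) = 0.31689.

0.3169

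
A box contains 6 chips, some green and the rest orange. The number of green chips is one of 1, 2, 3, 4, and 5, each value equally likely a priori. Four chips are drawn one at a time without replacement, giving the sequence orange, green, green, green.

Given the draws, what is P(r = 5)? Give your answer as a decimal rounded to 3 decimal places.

Under each hypothesis, the probability of the observed sequence is: P(data | r = 1) = (5/6)(1/5)(0/4) = 0; P(data | r = 2) = (4/6)(2/5)(1/4)(0/3) = 0; P(data | r = 3) = (3/6)(3/5)(2/4)(1/3) = 1/20; P(data | r = 4) = (2/6)(4/5)(3/4)(2/3) = 2/15; P(data | r = 5) = (1/6)(5/5)(4/4)(3/3) = 1/6.
The prior-weighted likelihoods are 1/5 · 0 = 0, 1/5 · 0 = 0, 1/5 · 1/20 = 1/100, 1/5 · 2/15 = 2/75, 1/5 · 1/6 = 1/30; these sum to 7/100.
So P(r = 5 | data) = (1/30) / (7/100) = 10/21.

0.476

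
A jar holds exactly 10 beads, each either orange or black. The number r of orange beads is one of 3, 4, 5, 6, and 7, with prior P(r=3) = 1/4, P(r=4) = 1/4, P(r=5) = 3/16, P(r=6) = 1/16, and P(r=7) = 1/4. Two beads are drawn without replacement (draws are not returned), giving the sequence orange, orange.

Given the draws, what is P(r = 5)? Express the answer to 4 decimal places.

0.1818

Compute the likelihood of the observed sequence for each case: P(data | r = 3) = (3/10)(2/9) = 1/15; P(data | r = 4) = (4/10)(3/9) = 2/15; P(data | r = 5) = (5/10)(4/9) = 2/9; P(data | r = 6) = (6/10)(5/9) = 1/3; P(data | r = 7) = (7/10)(6/9) = 7/15.
Weighting by the prior gives 1/4 · 1/15 = 1/60, 1/4 · 2/15 = 1/30, 3/16 · 2/9 = 1/24, 1/16 · 1/3 = 1/48, 1/4 · 7/15 = 7/60; with total 11/48.
Therefore the posterior P(r = 5 | data) = (1/24) / (11/48) = 2/11.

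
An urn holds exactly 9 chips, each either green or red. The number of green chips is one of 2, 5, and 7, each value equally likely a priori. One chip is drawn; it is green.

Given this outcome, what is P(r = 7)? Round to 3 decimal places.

0.500

Compute the likelihood of this draw for each case: P(data | r = 2) = (2/9) = 2/9; P(data | r = 5) = (5/9) = 5/9; P(data | r = 7) = (7/9) = 7/9.
The prior-weighted likelihoods are 1/3 · 2/9 = 2/27, 1/3 · 5/9 = 5/27, 1/3 · 7/9 = 7/27; with total 14/27.
Hence P(r = 7 | data) = (7/27) / (14/27) = 1/2.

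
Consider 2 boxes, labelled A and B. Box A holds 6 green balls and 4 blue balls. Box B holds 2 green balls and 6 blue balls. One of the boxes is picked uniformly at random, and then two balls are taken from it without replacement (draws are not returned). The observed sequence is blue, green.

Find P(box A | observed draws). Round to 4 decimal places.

0.5545

Under each hypothesis, the probability of the observed sequence is: P(data | box A) = (4/10)(6/9) = 4/15; P(data | box B) = (6/8)(2/7) = 3/14.
Multiplying each by its prior: 1/2 · 4/15 = 2/15, 1/2 · 3/14 = 3/28; with total 101/420.
So P(box A | data) = (2/15) / (101/420) = 56/101.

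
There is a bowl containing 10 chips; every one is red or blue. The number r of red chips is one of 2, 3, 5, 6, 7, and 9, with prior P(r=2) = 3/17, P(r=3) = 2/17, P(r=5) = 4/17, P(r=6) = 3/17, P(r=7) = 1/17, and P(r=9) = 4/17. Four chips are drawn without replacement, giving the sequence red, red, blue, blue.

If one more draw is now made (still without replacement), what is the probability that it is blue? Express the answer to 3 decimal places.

Under each hypothesis, the probability of the observed sequence is: P(data | r = 2) = (2/10)(1/9)(8/8)(7/7) = 0.022222; P(data | r = 3) = (3/10)(2/9)(7/8)(6/7) = 0.05; P(data | r = 5) = (5/10)(4/9)(5/8)(4/7) = 0.079365; P(data | r = 6) = (6/10)(5/9)(4/8)(3/7) = 0.071429; P(data | r = 7) = (7/10)(6/9)(3/8)(2/7) = 0.05; P(data | r = 9) = (9/10)(8/9)(1/8)(0/7) = 0.
Weighting by the prior gives 3/17 · 0.022222 = 0.0039216, 2/17 · 0.05 = 0.0058824, 4/17 · 0.079365 = 0.018674, 3/17 · 0.071429 = 0.012605, 1/17 · 0.05 = 0.0029412, 4/17 · 0 = 0; summing to 0.044024.
The posterior is then P(r = 2 | data) = 0.089077, P(r = 3 | data) = 0.13362, P(r = 5 | data) = 0.42418, P(r = 6 | data) = 0.28632, P(r = 7 | data) = 0.066808, P(r = 9 | data) = 0.
So P(blue next | data) = Σ P(blue next | H) P(H | data) = (1)(0.089077) + (5/6)(0.13362) + (1/2)(0.42418) + (1/3)(0.28632) + (1/6)(0.066808) = 0.51909.

0.519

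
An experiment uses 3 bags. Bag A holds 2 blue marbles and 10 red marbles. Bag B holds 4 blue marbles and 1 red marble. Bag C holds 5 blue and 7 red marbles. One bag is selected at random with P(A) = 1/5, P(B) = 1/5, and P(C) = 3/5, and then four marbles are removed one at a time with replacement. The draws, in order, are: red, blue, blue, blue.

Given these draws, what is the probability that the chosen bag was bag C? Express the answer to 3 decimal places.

0.544

Under each hypothesis, the probability of the observed sequence is: P(data | bag A) = (10/12)(2/12)(2/12)(2/12) = 0.003858; P(data | bag B) = (1/5)(4/5)(4/5)(4/5) = 0.1024; P(data | bag C) = (7/12)(5/12)(5/12)(5/12) = 0.042197.
Multiplying each by its prior: 1/5 · 0.003858 = 0.0007716, 1/5 · 0.1024 = 0.02048, 3/5 · 0.042197 = 0.025318; these sum to 0.04657.
So P(bag C | data) = (0.025318) / (0.04657) = 0.54366.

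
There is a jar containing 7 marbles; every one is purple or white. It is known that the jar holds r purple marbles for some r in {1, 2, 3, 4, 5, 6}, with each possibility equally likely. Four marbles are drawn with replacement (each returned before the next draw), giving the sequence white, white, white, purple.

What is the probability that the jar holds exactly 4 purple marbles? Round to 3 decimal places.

Compute the likelihood of the observed sequence for each case: P(data | r = 1) = (6/7)(6/7)(6/7)(1/7) = 0.089963; P(data | r = 2) = (5/7)(5/7)(5/7)(2/7) = 0.10412; P(data | r = 3) = (4/7)(4/7)(4/7)(3/7) = 0.079967; P(data | r = 4) = (3/7)(3/7)(3/7)(4/7) = 0.044981; P(data | r = 5) = (2/7)(2/7)(2/7)(5/7) = 0.01666; P(data | r = 6) = (1/7)(1/7)(1/7)(6/7) = 0.002499.
Multiplying each by its prior: 1/6 · 0.089963 = 0.014994, 1/6 · 0.10412 = 0.017354, 1/6 · 0.079967 = 0.013328, 1/6 · 0.044981 = 0.0074969, 1/6 · 0.01666 = 0.0027766, 1/6 · 0.002499 = 0.00041649; these sum to 0.056365.
Therefore the posterior P(r = 4 | data) = (0.0074969) / (0.056365) = 0.133.

0.133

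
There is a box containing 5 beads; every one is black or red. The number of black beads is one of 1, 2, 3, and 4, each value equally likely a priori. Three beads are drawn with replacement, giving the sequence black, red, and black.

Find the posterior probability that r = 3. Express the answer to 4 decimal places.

0.3600

Under each hypothesis, the probability of the observed sequence is: P(data | r = 1) = (1/5)(4/5)(1/5) = 4/125; P(data | r = 2) = (2/5)(3/5)(2/5) = 12/125; P(data | r = 3) = (3/5)(2/5)(3/5) = 18/125; P(data | r = 4) = (4/5)(1/5)(4/5) = 16/125.
Weighting by the prior gives 1/4 · 4/125 = 1/125, 1/4 · 12/125 = 3/125, 1/4 · 18/125 = 9/250, 1/4 · 16/125 = 4/125; with total 1/10.
Therefore the posterior P(r = 3 | data) = (9/250) / (1/10) = 9/25.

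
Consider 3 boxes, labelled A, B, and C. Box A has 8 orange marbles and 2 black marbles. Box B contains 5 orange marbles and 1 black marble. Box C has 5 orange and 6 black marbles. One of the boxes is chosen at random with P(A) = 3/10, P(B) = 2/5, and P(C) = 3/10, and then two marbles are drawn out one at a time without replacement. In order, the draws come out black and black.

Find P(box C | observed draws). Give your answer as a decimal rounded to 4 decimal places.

0.9247

For each hypothesis, P(data | H) works out to: P(data | box A) = (2/10)(1/9) = 1/45; P(data | box B) = (1/6)(0/5) = 0; P(data | box C) = (6/11)(5/10) = 3/11.
Multiplying each by its prior: 3/10 · 1/45 = 1/150, 2/5 · 0 = 0, 3/10 · 3/11 = 9/110; with total 73/825.
So P(box C | data) = (9/110) / (73/825) = 135/146.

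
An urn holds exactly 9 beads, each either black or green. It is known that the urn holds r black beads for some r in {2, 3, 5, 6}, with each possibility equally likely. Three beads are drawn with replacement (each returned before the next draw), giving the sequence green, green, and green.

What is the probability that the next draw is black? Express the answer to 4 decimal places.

0.3104

Under each hypothesis, the probability of the observed sequence is: P(data | r = 2) = (7/9)(7/9)(7/9) = 0.47051; P(data | r = 3) = (6/9)(6/9)(6/9) = 0.2963; P(data | r = 5) = (4/9)(4/9)(4/9) = 0.087791; P(data | r = 6) = (3/9)(3/9)(3/9) = 0.037037.
The prior-weighted likelihoods are 1/4 · 0.47051 = 0.11763, 1/4 · 0.2963 = 0.074074, 1/4 · 0.087791 = 0.021948, 1/4 · 0.037037 = 0.0092593; summing to 0.22291.
Normalising, the posterior is P(r = 2 | data) = 0.52769, P(r = 3 | data) = 0.33231, P(r = 5 | data) = 0.098462, P(r = 6 | data) = 0.041538.
So P(black next | data) = Σ P(black next | H) P(H | data) = (2/9)(0.52769) + (1/3)(0.33231) + (5/9)(0.098462) + (2/3)(0.041538) = 0.31043.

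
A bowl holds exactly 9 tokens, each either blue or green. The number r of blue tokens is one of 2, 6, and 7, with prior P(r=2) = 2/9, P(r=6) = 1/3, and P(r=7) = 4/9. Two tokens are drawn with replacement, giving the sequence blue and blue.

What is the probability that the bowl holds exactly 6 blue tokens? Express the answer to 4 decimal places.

The likelihood of the observed sequence under each hypothesis: P(data | r = 2) = (2/9)(2/9) = 4/81; P(data | r = 6) = (6/9)(6/9) = 4/9; P(data | r = 7) = (7/9)(7/9) = 49/81.
Weighting by the prior gives 2/9 · 4/81 = 8/729, 1/3 · 4/9 = 4/27, 4/9 · 49/81 = 196/729; summing to 104/243.
Hence P(r = 6 | data) = (4/27) / (104/243) = 9/26.

0.3462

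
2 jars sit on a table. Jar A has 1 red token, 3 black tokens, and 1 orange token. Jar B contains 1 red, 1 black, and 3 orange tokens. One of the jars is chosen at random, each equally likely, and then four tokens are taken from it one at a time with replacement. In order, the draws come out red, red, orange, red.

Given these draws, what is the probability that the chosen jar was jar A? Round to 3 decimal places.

0.250

Under each hypothesis, the probability of the observed sequence is: P(data | jar A) = (1/5)(1/5)(1/5)(1/5) = 0.0016; P(data | jar B) = (1/5)(1/5)(3/5)(1/5) = 0.0048.
Multiplying each by its prior: 1/2 · 0.0016 = 0.0008, 1/2 · 0.0048 = 0.0024; summing to 0.0032.
Therefore the posterior P(jar A | data) = (0.0008) / (0.0032) = 0.25.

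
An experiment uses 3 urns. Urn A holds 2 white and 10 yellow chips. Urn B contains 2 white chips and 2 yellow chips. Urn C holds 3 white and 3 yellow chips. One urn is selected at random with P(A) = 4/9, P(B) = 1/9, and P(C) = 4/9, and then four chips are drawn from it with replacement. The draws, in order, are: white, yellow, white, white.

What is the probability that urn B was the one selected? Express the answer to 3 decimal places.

Compute the likelihood of the observed sequence for each case: P(data | urn A) = (2/12)(10/12)(2/12)(2/12) = 0.003858; P(data | urn B) = (2/4)(2/4)(2/4)(2/4) = 0.0625; P(data | urn C) = (3/6)(3/6)(3/6)(3/6) = 0.0625.
The prior-weighted likelihoods are 4/9 · 0.003858 = 0.0017147, 1/9 · 0.0625 = 0.0069444, 4/9 · 0.0625 = 0.027778; these sum to 0.036437.
Therefore the posterior P(urn B | data) = (0.0069444) / (0.036437) = 0.19059.

0.191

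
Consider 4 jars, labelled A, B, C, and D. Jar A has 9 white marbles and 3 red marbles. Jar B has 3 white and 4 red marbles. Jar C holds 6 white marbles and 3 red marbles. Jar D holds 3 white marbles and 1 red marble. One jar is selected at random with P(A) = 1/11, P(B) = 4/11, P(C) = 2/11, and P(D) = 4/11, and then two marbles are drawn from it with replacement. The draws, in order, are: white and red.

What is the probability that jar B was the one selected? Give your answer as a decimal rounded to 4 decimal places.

0.4148

The likelihood of the observed sequence under each hypothesis: P(data | jar A) = (9/12)(3/12) = 0.1875; P(data | jar B) = (3/7)(4/7) = 0.2449; P(data | jar C) = (6/9)(3/9) = 0.22222; P(data | jar D) = (3/4)(1/4) = 0.1875.
Weighting by the prior gives 1/11 · 0.1875 = 0.017045, 4/11 · 0.2449 = 0.089054, 2/11 · 0.22222 = 0.040404, 4/11 · 0.1875 = 0.068182; these sum to 0.21469.
So P(jar B | data) = (0.089054) / (0.21469) = 0.41481.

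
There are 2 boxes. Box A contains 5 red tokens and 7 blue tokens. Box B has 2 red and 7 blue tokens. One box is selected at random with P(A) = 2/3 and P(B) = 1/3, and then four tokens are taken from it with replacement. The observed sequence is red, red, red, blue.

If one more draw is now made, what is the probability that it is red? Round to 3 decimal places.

Under each hypothesis, the probability of the observed sequence is: P(data | box A) = (5/12)(5/12)(5/12)(7/12) = 0.042197; P(data | box B) = (2/9)(2/9)(2/9)(7/9) = 0.0085353.
Multiplying each by its prior: 2/3 · 0.042197 = 0.028131, 1/3 · 0.0085353 = 0.0028451; summing to 0.030977.
The posterior is then P(box A | data) = 0.90815, P(box B | data) = 0.091847.
Averaging over the posterior, P(red next | data) = (5/12)(0.90815) + (2/9)(0.091847) = 0.39881.

0.399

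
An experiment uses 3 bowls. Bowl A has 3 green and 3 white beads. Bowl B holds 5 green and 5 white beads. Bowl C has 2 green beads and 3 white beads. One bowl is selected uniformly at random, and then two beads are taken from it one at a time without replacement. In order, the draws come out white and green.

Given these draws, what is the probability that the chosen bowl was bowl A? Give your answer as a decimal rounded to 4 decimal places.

0.3418

For each hypothesis, P(data | H) works out to: P(data | bowl A) = (3/6)(3/5) = 3/10; P(data | bowl B) = (5/10)(5/9) = 5/18; P(data | bowl C) = (3/5)(2/4) = 3/10.
The prior-weighted likelihoods are 1/3 · 3/10 = 1/10, 1/3 · 5/18 = 5/54, 1/3 · 3/10 = 1/10; these sum to 79/270.
Hence P(bowl A | data) = (1/10) / (79/270) = 27/79.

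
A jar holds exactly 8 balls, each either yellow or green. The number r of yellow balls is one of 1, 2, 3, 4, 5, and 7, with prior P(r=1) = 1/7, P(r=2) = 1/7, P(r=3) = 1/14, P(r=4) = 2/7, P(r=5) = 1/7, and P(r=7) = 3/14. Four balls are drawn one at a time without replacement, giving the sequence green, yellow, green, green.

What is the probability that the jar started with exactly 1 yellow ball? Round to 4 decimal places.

0.2756

Compute the likelihood of the observed sequence for each case: P(data | r = 1) = (7/8)(1/7)(6/6)(5/5) = 0.125; P(data | r = 2) = (6/8)(2/7)(5/6)(4/5) = 0.14286; P(data | r = 3) = (5/8)(3/7)(4/6)(3/5) = 0.10714; P(data | r = 4) = (4/8)(4/7)(3/6)(2/5) = 0.057143; P(data | r = 5) = (3/8)(5/7)(2/6)(1/5) = 0.017857; P(data | r = 7) = (1/8)(7/7)(0/6) = 0.
Weighting by the prior gives 1/7 · 0.125 = 0.017857, 1/7 · 0.14286 = 0.020408, 1/14 · 0.10714 = 0.0076531, 2/7 · 0.057143 = 0.016327, 1/7 · 0.017857 = 0.002551, 3/14 · 0 = 0; summing to 0.064796.
Therefore the posterior P(r = 1 | data) = (0.017857) / (0.064796) = 0.27559.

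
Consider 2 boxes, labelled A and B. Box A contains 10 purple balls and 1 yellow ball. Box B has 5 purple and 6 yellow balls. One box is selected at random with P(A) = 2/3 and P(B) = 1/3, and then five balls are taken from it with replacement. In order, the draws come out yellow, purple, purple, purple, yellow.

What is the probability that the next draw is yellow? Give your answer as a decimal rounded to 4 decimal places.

Under each hypothesis, the probability of the observed sequence is: P(data | box A) = (1/11)(10/11)(10/11)(10/11)(1/11) = 0.0062092; P(data | box B) = (6/11)(5/11)(5/11)(5/11)(6/11) = 0.027941.
Weighting by the prior gives 2/3 · 0.0062092 = 0.0041395, 1/3 · 0.027941 = 0.0093138; summing to 0.013453.
Dividing through by the total gives posterior P(box A | data) = 0.30769, P(box B | data) = 0.69231.
Averaging over the posterior, P(yellow next | data) = (1/11)(0.30769) + (6/11)(0.69231) = 0.40559.

0.4056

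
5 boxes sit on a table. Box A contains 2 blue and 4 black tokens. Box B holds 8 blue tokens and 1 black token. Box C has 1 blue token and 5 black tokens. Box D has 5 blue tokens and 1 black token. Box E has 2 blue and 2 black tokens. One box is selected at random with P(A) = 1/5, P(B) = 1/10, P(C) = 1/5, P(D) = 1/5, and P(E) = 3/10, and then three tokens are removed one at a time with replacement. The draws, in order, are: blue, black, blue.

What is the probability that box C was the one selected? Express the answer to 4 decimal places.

Compute the likelihood of the observed sequence for each case: P(data | box A) = (2/6)(4/6)(2/6) = 0.074074; P(data | box B) = (8/9)(1/9)(8/9) = 0.087791; P(data | box C) = (1/6)(5/6)(1/6) = 0.023148; P(data | box D) = (5/6)(1/6)(5/6) = 0.11574; P(data | box E) = (2/4)(2/4)(2/4) = 0.125.
The prior-weighted likelihoods are 1/5 · 0.074074 = 0.014815, 1/10 · 0.087791 = 0.0087791, 1/5 · 0.023148 = 0.0046296, 1/5 · 0.11574 = 0.023148, 3/10 · 0.125 = 0.0375; summing to 0.088872.
By Bayes' rule, P(box C | data) = (0.0046296) / (0.088872) = 0.052093.

0.0521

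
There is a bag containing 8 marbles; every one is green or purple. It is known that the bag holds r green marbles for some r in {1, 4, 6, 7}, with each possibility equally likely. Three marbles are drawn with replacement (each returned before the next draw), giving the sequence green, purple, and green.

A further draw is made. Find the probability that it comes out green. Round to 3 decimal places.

0.676

The likelihood of the observed sequence under each hypothesis: P(data | r = 1) = (1/8)(7/8)(1/8) = 0.013672; P(data | r = 4) = (4/8)(4/8)(4/8) = 0.125; P(data | r = 6) = (6/8)(2/8)(6/8) = 0.14062; P(data | r = 7) = (7/8)(1/8)(7/8) = 0.095703.
The prior-weighted likelihoods are 1/4 · 0.013672 = 0.003418, 1/4 · 0.125 = 0.03125, 1/4 · 0.14062 = 0.035156, 1/4 · 0.095703 = 0.023926; summing to 0.09375.
The posterior is then P(r = 1 | data) = 0.036458, P(r = 4 | data) = 0.33333, P(r = 6 | data) = 0.375, P(r = 7 | data) = 0.25521.
Averaging over the posterior, P(green next | data) = (1/8)(0.036458) + (1/2)(0.33333) + (3/4)(0.375) + (7/8)(0.25521) = 0.67578.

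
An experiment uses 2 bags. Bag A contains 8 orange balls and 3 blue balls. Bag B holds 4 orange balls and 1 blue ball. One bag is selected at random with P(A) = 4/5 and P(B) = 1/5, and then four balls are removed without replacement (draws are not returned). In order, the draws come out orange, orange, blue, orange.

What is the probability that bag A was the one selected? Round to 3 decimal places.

Under each hypothesis, the probability of the observed sequence is: P(data | bag A) = (8/11)(7/10)(3/9)(6/8) = 7/55; P(data | bag B) = (4/5)(3/4)(1/3)(2/2) = 1/5.
Multiplying each by its prior: 4/5 · 7/55 = 28/275, 1/5 · 1/5 = 1/25; these sum to 39/275.
Therefore the posterior P(bag A | data) = (28/275) / (39/275) = 28/39.

0.718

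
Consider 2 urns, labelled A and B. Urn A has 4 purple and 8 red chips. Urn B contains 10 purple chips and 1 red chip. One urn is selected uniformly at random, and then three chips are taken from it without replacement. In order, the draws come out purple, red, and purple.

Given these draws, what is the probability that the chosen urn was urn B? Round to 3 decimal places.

Under each hypothesis, the probability of the observed sequence is: P(data | urn A) = (4/12)(8/11)(3/10) = 4/55; P(data | urn B) = (10/11)(1/10)(9/9) = 1/11.
The prior-weighted likelihoods are 1/2 · 4/55 = 2/55, 1/2 · 1/11 = 1/22; summing to 9/110.
So P(urn B | data) = (1/22) / (9/110) = 5/9.

0.556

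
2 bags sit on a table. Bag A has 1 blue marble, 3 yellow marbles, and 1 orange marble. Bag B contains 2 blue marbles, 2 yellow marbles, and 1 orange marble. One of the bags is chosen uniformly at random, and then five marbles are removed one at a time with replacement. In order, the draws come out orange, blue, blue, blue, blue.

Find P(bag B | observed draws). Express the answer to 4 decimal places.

0.9412

For each hypothesis, P(data | H) works out to: P(data | bag A) = (1/5)(1/5)(1/5)(1/5)(1/5) = 0.00032; P(data | bag B) = (1/5)(2/5)(2/5)(2/5)(2/5) = 0.00512.
The prior-weighted likelihoods are 1/2 · 0.00032 = 0.00016, 1/2 · 0.00512 = 0.00256; these sum to 0.00272.
So P(bag B | data) = (0.00256) / (0.00272) = 0.94118.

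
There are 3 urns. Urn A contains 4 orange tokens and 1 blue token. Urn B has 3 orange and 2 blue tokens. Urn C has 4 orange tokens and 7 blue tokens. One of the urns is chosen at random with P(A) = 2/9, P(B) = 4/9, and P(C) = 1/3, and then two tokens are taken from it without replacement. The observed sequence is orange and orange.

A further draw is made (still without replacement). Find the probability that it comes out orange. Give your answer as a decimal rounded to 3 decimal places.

The likelihood of the observed sequence under each hypothesis: P(data | urn A) = (4/5)(3/4) = 3/5; P(data | urn B) = (3/5)(2/4) = 3/10; P(data | urn C) = (4/11)(3/10) = 6/55.
The prior-weighted likelihoods are 2/9 · 3/5 = 2/15, 4/9 · 3/10 = 2/15, 1/3 · 6/55 = 2/55; with total 10/33.
Normalising, the posterior is P(urn A | data) = 11/25, P(urn B | data) = 11/25, P(urn C | data) = 3/25.
The predictive probability is P(orange next | data) = (2/3)(11/25) + (1/3)(11/25) + (2/9)(3/25) = 7/15.

0.467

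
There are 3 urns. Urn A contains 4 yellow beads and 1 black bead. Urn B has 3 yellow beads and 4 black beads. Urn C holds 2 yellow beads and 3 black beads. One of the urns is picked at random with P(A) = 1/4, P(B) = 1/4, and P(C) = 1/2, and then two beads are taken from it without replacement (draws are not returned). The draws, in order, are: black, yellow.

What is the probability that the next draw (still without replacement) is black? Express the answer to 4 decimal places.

Compute the likelihood of the observed sequence for each case: P(data | urn A) = (1/5)(4/4) = 1/5; P(data | urn B) = (4/7)(3/6) = 2/7; P(data | urn C) = (3/5)(2/4) = 3/10.
Weighting by the prior gives 1/4 · 1/5 = 1/20, 1/4 · 2/7 = 1/14, 1/2 · 3/10 = 3/20; summing to 19/70.
Dividing through by the total gives posterior P(urn A | data) = 7/38, P(urn B | data) = 5/19, P(urn C | data) = 21/38.
The predictive probability is P(black next | data) = (0)(7/38) + (3/5)(5/19) + (2/3)(21/38) = 10/19.

0.5263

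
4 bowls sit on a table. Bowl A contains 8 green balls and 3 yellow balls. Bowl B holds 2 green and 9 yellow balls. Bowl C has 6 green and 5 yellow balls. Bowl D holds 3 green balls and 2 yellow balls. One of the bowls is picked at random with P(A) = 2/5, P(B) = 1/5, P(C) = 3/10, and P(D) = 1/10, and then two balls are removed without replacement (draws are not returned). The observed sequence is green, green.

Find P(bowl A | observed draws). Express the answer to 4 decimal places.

0.6382

Under each hypothesis, the probability of the observed sequence is: P(data | bowl A) = (8/11)(7/10) = 0.50909; P(data | bowl B) = (2/11)(1/10) = 0.018182; P(data | bowl C) = (6/11)(5/10) = 0.27273; P(data | bowl D) = (3/5)(2/4) = 0.3.
The prior-weighted likelihoods are 2/5 · 0.50909 = 0.20364, 1/5 · 0.018182 = 0.0036364, 3/10 · 0.27273 = 0.081818, 1/10 · 0.3 = 0.03; summing to 0.31909.
Hence P(bowl A | data) = (0.20364) / (0.31909) = 0.63818.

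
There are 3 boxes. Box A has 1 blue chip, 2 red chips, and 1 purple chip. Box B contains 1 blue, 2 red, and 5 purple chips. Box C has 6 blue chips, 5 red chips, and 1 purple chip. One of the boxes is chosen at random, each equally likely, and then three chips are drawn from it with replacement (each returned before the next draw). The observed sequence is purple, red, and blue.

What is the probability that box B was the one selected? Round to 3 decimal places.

0.287

Compute the likelihood of the observed sequence for each case: P(data | box A) = (1/4)(2/4)(1/4) = 0.03125; P(data | box B) = (5/8)(2/8)(1/8) = 0.019531; P(data | box C) = (1/12)(5/12)(6/12) = 0.017361.
Multiplying each by its prior: 1/3 · 0.03125 = 0.010417, 1/3 · 0.019531 = 0.0065104, 1/3 · 0.017361 = 0.005787; these sum to 0.022714.
Therefore the posterior P(box B | data) = (0.0065104) / (0.022714) = 0.28662.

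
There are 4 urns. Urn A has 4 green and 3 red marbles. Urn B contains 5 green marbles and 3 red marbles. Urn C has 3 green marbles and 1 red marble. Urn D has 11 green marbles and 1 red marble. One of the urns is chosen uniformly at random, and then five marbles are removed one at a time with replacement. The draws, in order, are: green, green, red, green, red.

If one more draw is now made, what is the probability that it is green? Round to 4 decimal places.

For each hypothesis, P(data | H) works out to: P(data | urn A) = (4/7)(4/7)(3/7)(4/7)(3/7) = 0.034271; P(data | urn B) = (5/8)(5/8)(3/8)(5/8)(3/8) = 0.034332; P(data | urn C) = (3/4)(3/4)(1/4)(3/4)(1/4) = 0.026367; P(data | urn D) = (11/12)(11/12)(1/12)(11/12)(1/12) = 0.005349.
Multiplying each by its prior: 1/4 · 0.034271 = 0.0085679, 1/4 · 0.034332 = 0.0085831, 1/4 · 0.026367 = 0.0065918, 1/4 · 0.005349 = 0.0013372; with total 0.02508.
The posterior is then P(urn A | data) = 0.34162, P(urn B | data) = 0.34223, P(urn C | data) = 0.26283, P(urn D | data) = 0.053319.
The predictive probability is P(green next | data) = (4/7)(0.34162) + (5/8)(0.34223) + (3/4)(0.26283) + (11/12)(0.053319) = 0.6551.

0.6551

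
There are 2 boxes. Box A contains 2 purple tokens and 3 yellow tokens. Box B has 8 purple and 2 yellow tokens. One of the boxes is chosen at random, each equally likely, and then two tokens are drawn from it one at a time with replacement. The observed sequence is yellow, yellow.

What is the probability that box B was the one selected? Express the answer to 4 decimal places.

0.1000

Compute the likelihood of the observed sequence for each case: P(data | box A) = (3/5)(3/5) = 9/25; P(data | box B) = (2/10)(2/10) = 1/25.
The prior-weighted likelihoods are 1/2 · 9/25 = 9/50, 1/2 · 1/25 = 1/50; with total 1/5.
Hence P(box B | data) = (1/50) / (1/5) = 1/10.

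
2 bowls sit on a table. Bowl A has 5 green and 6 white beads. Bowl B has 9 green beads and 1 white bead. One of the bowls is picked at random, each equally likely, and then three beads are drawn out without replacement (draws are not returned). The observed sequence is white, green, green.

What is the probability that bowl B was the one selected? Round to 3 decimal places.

The likelihood of the observed sequence under each hypothesis: P(data | bowl A) = (6/11)(5/10)(4/9) = 4/33; P(data | bowl B) = (1/10)(9/9)(8/8) = 1/10.
The prior-weighted likelihoods are 1/2 · 4/33 = 2/33, 1/2 · 1/10 = 1/20; with total 73/660.
So P(bowl B | data) = (1/20) / (73/660) = 33/73.

0.452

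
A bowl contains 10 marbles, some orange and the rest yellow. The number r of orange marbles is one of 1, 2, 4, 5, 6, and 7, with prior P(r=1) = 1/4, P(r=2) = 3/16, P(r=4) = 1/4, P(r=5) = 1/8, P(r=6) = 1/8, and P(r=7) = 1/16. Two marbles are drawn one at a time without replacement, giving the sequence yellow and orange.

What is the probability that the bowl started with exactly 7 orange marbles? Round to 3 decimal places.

0.070

Under each hypothesis, the probability of the observed sequence is: P(data | r = 1) = (9/10)(1/9) = 0.1; P(data | r = 2) = (8/10)(2/9) = 0.17778; P(data | r = 4) = (6/10)(4/9) = 0.26667; P(data | r = 5) = (5/10)(5/9) = 0.27778; P(data | r = 6) = (4/10)(6/9) = 0.26667; P(data | r = 7) = (3/10)(7/9) = 0.23333.
Weighting by the prior gives 1/4 · 0.1 = 0.025, 3/16 · 0.17778 = 0.033333, 1/4 · 0.26667 = 0.066667, 1/8 · 0.27778 = 0.034722, 1/8 · 0.26667 = 0.033333, 1/16 · 0.23333 = 0.014583; these sum to 0.20764.
By Bayes' rule, P(r = 7 | data) = (0.014583) / (0.20764) = 0.070234.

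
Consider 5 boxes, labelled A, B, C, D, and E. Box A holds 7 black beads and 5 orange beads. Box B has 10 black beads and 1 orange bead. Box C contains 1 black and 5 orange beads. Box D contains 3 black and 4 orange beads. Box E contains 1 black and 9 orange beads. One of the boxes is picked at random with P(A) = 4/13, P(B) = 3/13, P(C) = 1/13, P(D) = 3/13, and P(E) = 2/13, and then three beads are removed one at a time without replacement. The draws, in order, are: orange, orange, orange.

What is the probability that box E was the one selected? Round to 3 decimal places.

Compute the likelihood of the observed sequence for each case: P(data | box A) = (5/12)(4/11)(3/10) = 0.045455; P(data | box B) = (1/11)(0/10) = 0; P(data | box C) = (5/6)(4/5)(3/4) = 0.5; P(data | box D) = (4/7)(3/6)(2/5) = 0.11429; P(data | box E) = (9/10)(8/9)(7/8) = 0.7.
Weighting by the prior gives 4/13 · 0.045455 = 0.013986, 3/13 · 0 = 0, 1/13 · 0.5 = 0.038462, 3/13 · 0.11429 = 0.026374, 2/13 · 0.7 = 0.10769; with total 0.18651.
By Bayes' rule, P(box E | data) = (0.10769) / (0.18651) = 0.5774.

0.577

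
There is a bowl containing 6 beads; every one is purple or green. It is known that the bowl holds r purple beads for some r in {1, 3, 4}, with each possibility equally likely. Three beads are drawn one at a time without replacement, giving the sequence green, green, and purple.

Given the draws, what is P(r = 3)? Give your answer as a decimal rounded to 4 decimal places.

The likelihood of the observed sequence under each hypothesis: P(data | r = 1) = (5/6)(4/5)(1/4) = 1/6; P(data | r = 3) = (3/6)(2/5)(3/4) = 3/20; P(data | r = 4) = (2/6)(1/5)(4/4) = 1/15.
Weighting by the prior gives 1/3 · 1/6 = 1/18, 1/3 · 3/20 = 1/20, 1/3 · 1/15 = 1/45; summing to 23/180.
Therefore the posterior P(r = 3 | data) = (1/20) / (23/180) = 9/23.

0.3913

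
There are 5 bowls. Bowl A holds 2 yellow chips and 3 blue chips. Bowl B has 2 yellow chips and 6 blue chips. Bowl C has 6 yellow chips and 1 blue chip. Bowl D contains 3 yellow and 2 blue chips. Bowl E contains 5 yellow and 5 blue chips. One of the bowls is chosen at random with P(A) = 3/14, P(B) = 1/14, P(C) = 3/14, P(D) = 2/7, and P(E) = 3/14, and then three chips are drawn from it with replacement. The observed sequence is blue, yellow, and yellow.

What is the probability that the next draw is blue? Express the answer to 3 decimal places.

0.419

Compute the likelihood of the observed sequence for each case: P(data | bowl A) = (3/5)(2/5)(2/5) = 0.096; P(data | bowl B) = (6/8)(2/8)(2/8) = 0.046875; P(data | bowl C) = (1/7)(6/7)(6/7) = 0.10496; P(data | bowl D) = (2/5)(3/5)(3/5) = 0.144; P(data | bowl E) = (5/10)(5/10)(5/10) = 0.125.
Weighting by the prior gives 3/14 · 0.096 = 0.020571, 1/14 · 0.046875 = 0.0033482, 3/14 · 0.10496 = 0.022491, 2/7 · 0.144 = 0.041143, 3/14 · 0.125 = 0.026786; summing to 0.11434.
The posterior is then P(bowl A | data) = 0.17992, P(bowl B | data) = 0.029283, P(bowl C | data) = 0.1967, P(bowl D | data) = 0.35983, P(bowl E | data) = 0.23427.
Averaging over the posterior, P(blue next | data) = (3/5)(0.17992) + (3/4)(0.029283) + (1/7)(0.1967) + (2/5)(0.35983) + (1/2)(0.23427) = 0.41908.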